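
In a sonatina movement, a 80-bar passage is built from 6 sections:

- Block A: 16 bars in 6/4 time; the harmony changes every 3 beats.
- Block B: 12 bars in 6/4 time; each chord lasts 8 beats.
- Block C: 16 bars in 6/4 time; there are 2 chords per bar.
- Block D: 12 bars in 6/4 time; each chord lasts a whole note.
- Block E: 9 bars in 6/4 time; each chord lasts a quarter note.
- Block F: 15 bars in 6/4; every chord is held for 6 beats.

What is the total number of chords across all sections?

160 chords

A has 96 beats and chords last 3 each, so 32 chords.
B has 72 beats and chords last 8 each, so 9 chords.
C has 96 beats and chords last 3 each, so 32 chords.
D has 72 beats and chords last 4 each, so 18 chords.
E has 54 beats and chords last 1 each, so 54 chords.
F has 90 beats and chords last 6 each, so 15 chords.
Total: 32 + 9 + 32 + 18 + 54 + 15 = 160.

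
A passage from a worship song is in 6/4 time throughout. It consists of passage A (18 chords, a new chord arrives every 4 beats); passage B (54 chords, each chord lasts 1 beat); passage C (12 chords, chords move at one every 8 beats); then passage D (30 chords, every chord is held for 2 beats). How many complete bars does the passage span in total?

A: 18 × 4 = 72 beats = 12 bars.
B: 54 × 1 = 54 beats = 9 bars.
C: 12 × 8 = 96 beats = 16 bars.
D: 30 × 2 = 60 beats = 10 bars.
Total: 12 + 9 + 16 + 10 = 47 bars.

47 bars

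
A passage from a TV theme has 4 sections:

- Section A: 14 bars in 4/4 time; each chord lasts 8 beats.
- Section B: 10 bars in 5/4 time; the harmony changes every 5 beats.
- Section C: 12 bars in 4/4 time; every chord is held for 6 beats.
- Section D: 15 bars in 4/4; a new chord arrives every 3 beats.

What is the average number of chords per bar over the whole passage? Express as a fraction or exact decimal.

15/17 chords per bar

A: 14 bars of 4 beats is 56 beats; at 8 beats each that's 7 chords.
B: 10 bars of 5 beats is 50 beats; at 5 beats each that's 10 chords.
C: 12 bars of 4 beats is 48 beats; at 6 beats each that's 8 chords.
D: 15 bars of 4 beats is 60 beats; at 3 beats each that's 20 chords.
Overall: 45 chords over 51 bars → 45/51 = 15/17 chords per bar.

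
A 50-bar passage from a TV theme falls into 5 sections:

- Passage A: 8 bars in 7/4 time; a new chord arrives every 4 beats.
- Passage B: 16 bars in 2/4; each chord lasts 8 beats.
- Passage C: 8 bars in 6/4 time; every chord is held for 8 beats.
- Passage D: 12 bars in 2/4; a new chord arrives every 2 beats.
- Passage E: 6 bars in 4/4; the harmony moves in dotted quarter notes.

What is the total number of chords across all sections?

A has 56 beats and chords last 4 each, so 14 chords.
B has 32 beats and chords last 8 each, so 4 chords.
C has 48 beats and chords last 8 each, so 6 chords.
D has 24 beats and chords last 2 each, so 12 chords.
E has 24 beats and chords last 1.5 each, so 16 chords.
Total: 14 + 4 + 6 + 12 + 16 = 52.

52 chords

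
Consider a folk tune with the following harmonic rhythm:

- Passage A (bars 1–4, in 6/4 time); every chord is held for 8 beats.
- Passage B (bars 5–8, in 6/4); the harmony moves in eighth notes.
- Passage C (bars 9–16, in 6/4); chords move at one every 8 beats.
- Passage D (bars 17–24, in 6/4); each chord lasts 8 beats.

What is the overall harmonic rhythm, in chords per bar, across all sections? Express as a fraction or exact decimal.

2.625 chords per bar

A: 4 bars of 6 beats is 24 beats; at 8 beats each that's 3 chords.
B: 4 bars of 6 beats is 24 beats; at 0.5 beats each that's 48 chords.
C: 8 bars of 6 beats is 48 beats; at 8 beats each that's 6 chords.
D: 8 bars of 6 beats is 48 beats; at 8 beats each that's 6 chords.
Overall: 63 chords over 24 bars → 63/24 = 2.625 chords per bar.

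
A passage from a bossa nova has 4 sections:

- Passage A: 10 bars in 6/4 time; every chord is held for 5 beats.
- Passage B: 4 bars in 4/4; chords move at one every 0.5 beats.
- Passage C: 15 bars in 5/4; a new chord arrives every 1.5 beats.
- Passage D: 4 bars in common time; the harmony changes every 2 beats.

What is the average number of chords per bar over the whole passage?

34/11 chords per bar

A: 10 × 6 = 60 beats ÷ 5 = 12 chords.
B: 4 × 4 = 16 beats ÷ 0.5 = 32 chords.
C: 15 × 5 = 75 beats ÷ 1.5 = 50 chords.
D: 4 × 4 = 16 beats ÷ 2 = 8 chords.
Overall: 102 chords over 33 bars → 102/33 = 34/11 chords per bar.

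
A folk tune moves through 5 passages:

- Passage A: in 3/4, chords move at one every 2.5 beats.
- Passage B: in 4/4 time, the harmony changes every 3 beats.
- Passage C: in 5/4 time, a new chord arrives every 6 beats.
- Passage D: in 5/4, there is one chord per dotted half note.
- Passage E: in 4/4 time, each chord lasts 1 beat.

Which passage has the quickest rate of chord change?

A: 3/2.5 = 1.2 chords/bar.
B: 4/3 = 4/3 chords/bar.
C: 5/6 = 5/6 chords/bar.
D: 5/3 = 5/3 chords/bar.
E: 4/1 = 4 chords/bar.
Fastest is E at 4 chords/bar.

Passage E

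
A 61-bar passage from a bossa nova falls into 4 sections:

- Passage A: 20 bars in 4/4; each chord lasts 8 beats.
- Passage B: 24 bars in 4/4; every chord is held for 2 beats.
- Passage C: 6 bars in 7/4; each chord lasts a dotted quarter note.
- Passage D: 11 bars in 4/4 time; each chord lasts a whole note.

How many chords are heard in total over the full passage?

97 chords

A has 80 beats and chords last 8 each, so 10 chords.
B has 96 beats and chords last 2 each, so 48 chords.
C has 42 beats and chords last 1.5 each, so 28 chords.
D has 44 beats and chords last 4 each, so 11 chords.
Total: 10 + 48 + 28 + 11 = 97.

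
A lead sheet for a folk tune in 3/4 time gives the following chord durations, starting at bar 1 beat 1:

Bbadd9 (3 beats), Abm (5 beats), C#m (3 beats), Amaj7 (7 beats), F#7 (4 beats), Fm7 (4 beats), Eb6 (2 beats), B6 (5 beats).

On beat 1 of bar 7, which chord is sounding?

Beat 1 of bar 7 is beat (7−1)×3 + 1 = 19 overall.
Running totals: Bbadd9 ends at 3, Abm ends at 8, C#m ends at 11, Amaj7 ends at 18, F#7 ends at 22.
Beat 19 falls within F#7.

F#7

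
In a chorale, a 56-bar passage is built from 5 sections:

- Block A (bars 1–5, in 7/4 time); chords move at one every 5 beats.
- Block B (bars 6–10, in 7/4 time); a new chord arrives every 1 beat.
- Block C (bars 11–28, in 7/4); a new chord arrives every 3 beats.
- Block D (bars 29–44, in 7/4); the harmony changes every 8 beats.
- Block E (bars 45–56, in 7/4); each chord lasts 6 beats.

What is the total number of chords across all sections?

A: 5·7 = 35 beats, 35/5 = 7 chords.
B: 5·7 = 35 beats, 35/1 = 35 chords.
C: 18·7 = 126 beats, 126/3 = 42 chords.
D: 16·7 = 112 beats, 112/8 = 14 chords.
E: 12·7 = 84 beats, 84/6 = 14 chords.
Total: 7 + 35 + 42 + 14 + 14 = 112.

112 chords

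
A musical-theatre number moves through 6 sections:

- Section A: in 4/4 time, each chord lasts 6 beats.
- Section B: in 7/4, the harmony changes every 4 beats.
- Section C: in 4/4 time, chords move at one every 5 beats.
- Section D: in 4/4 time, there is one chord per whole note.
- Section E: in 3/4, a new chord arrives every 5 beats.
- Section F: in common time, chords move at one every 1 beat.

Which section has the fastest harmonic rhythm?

A: each chord is 6 beats in 4/4, so 2/3 per bar.
B: each chord is 4 beats in 7/4, so 1.75 per bar.
C: each chord is 5 beats in 4/4, so 0.8 per bar.
D: each chord is 4 beats in 4/4, so 1 per bar.
E: each chord is 5 beats in 3/4, so 0.6 per bar.
F: each chord is 1 beat in 4/4, so 4 per bar.
Fastest is F at 4 chords/bar.

Section F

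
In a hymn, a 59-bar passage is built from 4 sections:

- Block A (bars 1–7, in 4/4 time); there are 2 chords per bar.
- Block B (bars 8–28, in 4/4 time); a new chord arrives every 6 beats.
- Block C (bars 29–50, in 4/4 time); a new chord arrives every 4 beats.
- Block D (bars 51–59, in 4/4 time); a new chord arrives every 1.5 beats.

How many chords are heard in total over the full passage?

74 chords

A: 7 bars × 4 beats = 28 beats; 2 beats/chord → 14 chords.
B: 21 bars × 4 beats = 84 beats; 6 beats/chord → 14 chords.
C: 22 bars × 4 beats = 88 beats; 4 beats/chord → 22 chords.
D: 9 bars × 4 beats = 36 beats; 1.5 beats/chord → 24 chords.
Total: 14 + 14 + 22 + 24 = 74.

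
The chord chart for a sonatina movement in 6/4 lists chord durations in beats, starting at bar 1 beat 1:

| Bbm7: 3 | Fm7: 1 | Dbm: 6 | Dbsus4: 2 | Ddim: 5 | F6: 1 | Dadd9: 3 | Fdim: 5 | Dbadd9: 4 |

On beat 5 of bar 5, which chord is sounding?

Dbadd9

Beat 5 of bar 5 is beat (5−1)×6 + 5 = 29 overall.
Running totals: Bbm7 ends at 3, Fm7 ends at 4, Dbm ends at 10, Dbsus4 ends at 12, Ddim ends at 17, F6 ends at 18, Dadd9 ends at 21, Fdim ends at 26, Dbadd9 ends at 30.
Beat 29 falls within Dbadd9.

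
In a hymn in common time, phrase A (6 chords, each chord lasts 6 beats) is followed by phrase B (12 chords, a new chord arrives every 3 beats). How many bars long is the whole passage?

A: 6 × 6 = 36 beats = 9 bars.
B: 12 × 3 = 36 beats = 9 bars.
Total: 9 + 9 = 18 bars.

18 bars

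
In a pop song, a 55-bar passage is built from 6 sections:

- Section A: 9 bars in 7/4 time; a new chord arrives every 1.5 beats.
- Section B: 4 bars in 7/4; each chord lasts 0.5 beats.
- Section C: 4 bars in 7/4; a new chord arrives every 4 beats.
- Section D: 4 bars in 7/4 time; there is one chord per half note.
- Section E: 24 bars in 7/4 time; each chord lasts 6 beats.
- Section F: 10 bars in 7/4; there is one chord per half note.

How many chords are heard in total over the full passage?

182 chords

A: 9 bars × 7 beats = 63 beats; 1.5 beats/chord → 42 chords.
B: 4 bars × 7 beats = 28 beats; 0.5 beats/chord → 56 chords.
C: 4 bars × 7 beats = 28 beats; 4 beats/chord → 7 chords.
D: 4 bars × 7 beats = 28 beats; 2 beats/chord → 14 chords.
E: 24 bars × 7 beats = 168 beats; 6 beats/chord → 28 chords.
F: 10 bars × 7 beats = 70 beats; 2 beats/chord → 35 chords.
Total: 42 + 56 + 7 + 14 + 28 + 35 = 182.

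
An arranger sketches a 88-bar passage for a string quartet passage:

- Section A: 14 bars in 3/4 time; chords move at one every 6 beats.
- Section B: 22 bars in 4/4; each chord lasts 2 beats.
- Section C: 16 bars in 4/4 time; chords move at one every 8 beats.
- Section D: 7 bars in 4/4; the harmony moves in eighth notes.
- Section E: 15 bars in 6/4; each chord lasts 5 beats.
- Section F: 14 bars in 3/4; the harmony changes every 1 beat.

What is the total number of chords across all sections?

A: 14·3 = 42 beats, 42/6 = 7 chords.
B: 22·4 = 88 beats, 88/2 = 44 chords.
C: 16·4 = 64 beats, 64/8 = 8 chords.
D: 7·4 = 28 beats, 28/0.5 = 56 chords.
E: 15·6 = 90 beats, 90/5 = 18 chords.
F: 14·3 = 42 beats, 42/1 = 42 chords.
Total: 7 + 44 + 8 + 56 + 18 + 42 = 175.

175 chords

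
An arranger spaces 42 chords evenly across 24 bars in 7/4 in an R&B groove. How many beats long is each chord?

4 beats

24 bars × 7 beats/bar = 168 beats total.
168 beats ÷ 42 chords = 4 beats per chord.
(That is a whole note.)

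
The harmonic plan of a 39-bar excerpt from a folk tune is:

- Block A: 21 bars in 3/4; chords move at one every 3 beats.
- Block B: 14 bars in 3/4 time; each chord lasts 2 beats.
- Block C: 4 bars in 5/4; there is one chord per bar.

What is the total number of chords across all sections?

A: 21·3 = 63 beats, 63/3 = 21 chords.
B: 14·3 = 42 beats, 42/2 = 21 chords.
C: 4·5 = 20 beats, 20/5 = 4 chords.
Total: 21 + 21 + 4 = 46.

46 chords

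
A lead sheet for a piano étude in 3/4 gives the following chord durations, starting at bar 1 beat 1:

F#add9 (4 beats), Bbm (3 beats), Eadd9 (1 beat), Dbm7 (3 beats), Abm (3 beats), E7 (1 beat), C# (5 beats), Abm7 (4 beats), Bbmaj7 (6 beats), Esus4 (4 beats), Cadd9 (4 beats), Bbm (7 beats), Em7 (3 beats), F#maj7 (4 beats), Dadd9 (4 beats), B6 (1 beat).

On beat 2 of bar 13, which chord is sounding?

Beat 2 of bar 13 is beat (13−1)×3 + 2 = 38 overall.
Running totals: F#add9 ends at 4, Bbm ends at 7, Eadd9 ends at 8, Dbm7 ends at 11, Abm ends at 14, E7 ends at 15, C# ends at 20, Abm7 ends at 24, Bbmaj7 ends at 30, Esus4 ends at 34, Cadd9 ends at 38.
Beat 38 falls within Cadd9.

Cadd9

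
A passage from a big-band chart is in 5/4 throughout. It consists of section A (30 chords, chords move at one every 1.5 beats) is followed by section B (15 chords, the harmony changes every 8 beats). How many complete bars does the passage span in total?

33 bars

A: 30 × 1.5 = 45 beats = 9 bars.
B: 15 × 8 = 120 beats = 24 bars.
Total: 9 + 24 = 33 bars.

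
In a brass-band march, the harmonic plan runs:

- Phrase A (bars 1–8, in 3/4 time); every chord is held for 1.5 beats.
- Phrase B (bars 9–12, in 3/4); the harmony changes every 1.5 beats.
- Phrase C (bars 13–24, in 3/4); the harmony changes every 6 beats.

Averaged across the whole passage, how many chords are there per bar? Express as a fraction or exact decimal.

A: 8 bars of 3 beats is 24 beats; at 1.5 beats each that's 16 chords.
B: 4 bars of 3 beats is 12 beats; at 1.5 beats each that's 8 chords.
C: 12 bars of 3 beats is 36 beats; at 6 beats each that's 6 chords.
Overall: 30 chords over 24 bars → 30/24 = 1.25 chords per bar.

1.25 chords per bar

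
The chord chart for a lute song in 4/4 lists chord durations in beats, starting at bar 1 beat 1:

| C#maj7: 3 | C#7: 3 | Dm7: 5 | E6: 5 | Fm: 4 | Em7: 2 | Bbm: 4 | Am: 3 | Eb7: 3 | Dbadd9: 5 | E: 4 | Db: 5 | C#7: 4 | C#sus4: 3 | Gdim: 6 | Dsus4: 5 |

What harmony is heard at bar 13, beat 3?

Beat 3 of bar 13 is beat (13−1)×4 + 3 = 51 overall.
Running totals: C#maj7 ends at 3, C#7 ends at 6, Dm7 ends at 11, E6 ends at 16, Fm ends at 20, Em7 ends at 22, Bbm ends at 26, Am ends at 29, Eb7 ends at 32, Dbadd9 ends at 37, E ends at 41, Db ends at 46, C#7 ends at 50, C#sus4 ends at 53.
Beat 51 falls within C#sus4.

C#sus4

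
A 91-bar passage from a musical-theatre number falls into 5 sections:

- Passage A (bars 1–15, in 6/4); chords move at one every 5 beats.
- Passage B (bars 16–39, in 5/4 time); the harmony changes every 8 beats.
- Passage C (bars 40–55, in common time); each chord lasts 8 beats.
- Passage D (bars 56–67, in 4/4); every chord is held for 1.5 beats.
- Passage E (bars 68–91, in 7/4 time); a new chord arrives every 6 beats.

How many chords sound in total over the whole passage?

101 chords

A: 15·6 = 90 beats, 90/5 = 18 chords.
B: 24·5 = 120 beats, 120/8 = 15 chords.
C: 16·4 = 64 beats, 64/8 = 8 chords.
D: 12·4 = 48 beats, 48/1.5 = 32 chords.
E: 24·7 = 168 beats, 168/6 = 28 chords.
Total: 18 + 15 + 8 + 32 + 28 = 101.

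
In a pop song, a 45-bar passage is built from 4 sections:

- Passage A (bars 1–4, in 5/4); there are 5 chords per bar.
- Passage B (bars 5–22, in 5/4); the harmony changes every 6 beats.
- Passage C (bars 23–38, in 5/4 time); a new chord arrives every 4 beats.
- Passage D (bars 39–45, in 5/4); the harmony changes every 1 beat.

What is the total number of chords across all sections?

90 chords

A has 20 beats and chords last 1 each, so 20 chords.
B has 90 beats and chords last 6 each, so 15 chords.
C has 80 beats and chords last 4 each, so 20 chords.
D has 35 beats and chords last 1 each, so 35 chords.
Total: 20 + 15 + 20 + 35 = 90.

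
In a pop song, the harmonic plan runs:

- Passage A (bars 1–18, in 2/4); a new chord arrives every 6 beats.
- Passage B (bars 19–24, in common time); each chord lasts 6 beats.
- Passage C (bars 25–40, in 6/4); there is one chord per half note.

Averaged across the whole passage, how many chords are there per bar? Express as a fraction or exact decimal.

1.45 chords per bar

A: 18 × 2 = 36 beats ÷ 6 = 6 chords.
B: 6 × 4 = 24 beats ÷ 6 = 4 chords.
C: 16 × 6 = 96 beats ÷ 2 = 48 chords.
Overall: 58 chords over 40 bars → 58/40 = 1.45 chords per bar.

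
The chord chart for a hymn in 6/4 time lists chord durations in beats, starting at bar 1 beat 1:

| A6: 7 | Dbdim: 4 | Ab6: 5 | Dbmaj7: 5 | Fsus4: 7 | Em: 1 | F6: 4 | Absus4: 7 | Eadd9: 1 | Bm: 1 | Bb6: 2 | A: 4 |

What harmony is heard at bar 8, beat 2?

Beat 2 of bar 8 is beat (8−1)×6 + 2 = 44 overall.
Running totals: A6 ends at 7, Dbdim ends at 11, Ab6 ends at 16, Dbmaj7 ends at 21, Fsus4 ends at 28, Em ends at 29, F6 ends at 33, Absus4 ends at 40, Eadd9 ends at 41, Bm ends at 42, Bb6 ends at 44.
Beat 44 falls within Bb6.

Bb6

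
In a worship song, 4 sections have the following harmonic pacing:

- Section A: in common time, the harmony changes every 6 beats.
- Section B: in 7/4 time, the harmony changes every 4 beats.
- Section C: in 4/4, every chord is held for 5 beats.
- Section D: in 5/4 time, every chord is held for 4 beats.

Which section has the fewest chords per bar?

Section A

A: each chord is 6 beats in 4/4, so 2/3 per bar.
B: each chord is 4 beats in 7/4, so 1.75 per bar.
C: each chord is 5 beats in 4/4, so 0.8 per bar.
D: each chord is 4 beats in 5/4, so 1.25 per bar.
Slowest is A at 2/3 chords/bar.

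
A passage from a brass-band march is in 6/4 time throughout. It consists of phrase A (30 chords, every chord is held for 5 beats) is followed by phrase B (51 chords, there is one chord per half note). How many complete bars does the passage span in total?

A: 30 × 5 = 150 beats = 25 bars.
B: 51 × 2 = 102 beats = 17 bars.
Total: 25 + 17 = 42 bars.

42 bars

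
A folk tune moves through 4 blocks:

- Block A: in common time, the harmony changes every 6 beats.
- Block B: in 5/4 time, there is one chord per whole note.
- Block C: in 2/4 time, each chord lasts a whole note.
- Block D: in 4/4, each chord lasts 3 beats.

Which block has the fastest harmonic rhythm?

A: each chord is 6 beats in 4/4, so 2/3 per bar.
B: each chord is 4 beats in 5/4, so 1.25 per bar.
C: each chord is 4 beats in 2/4, so 0.5 per bar.
D: each chord is 3 beats in 4/4, so 4/3 per bar.
Fastest is D at 4/3 chords/bar.

Block D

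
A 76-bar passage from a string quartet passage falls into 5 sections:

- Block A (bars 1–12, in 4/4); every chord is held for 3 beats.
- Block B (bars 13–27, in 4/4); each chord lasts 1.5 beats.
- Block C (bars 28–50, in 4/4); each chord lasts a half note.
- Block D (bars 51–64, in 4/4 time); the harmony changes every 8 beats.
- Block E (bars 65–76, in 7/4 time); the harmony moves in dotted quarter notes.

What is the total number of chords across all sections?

A: 12 bars × 4 beats = 48 beats; 3 beats/chord → 16 chords.
B: 15 bars × 4 beats = 60 beats; 1.5 beats/chord → 40 chords.
C: 23 bars × 4 beats = 92 beats; 2 beats/chord → 46 chords.
D: 14 bars × 4 beats = 56 beats; 8 beats/chord → 7 chords.
E: 12 bars × 7 beats = 84 beats; 1.5 beats/chord → 56 chords.
Total: 16 + 40 + 46 + 7 + 56 = 165.

165 chords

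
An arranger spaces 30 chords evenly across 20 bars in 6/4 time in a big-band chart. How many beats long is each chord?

20 bars × 6 beats/bar = 120 beats total.
120 beats ÷ 30 chords = 4 beats per chord.
(That is a whole note.)

4 beats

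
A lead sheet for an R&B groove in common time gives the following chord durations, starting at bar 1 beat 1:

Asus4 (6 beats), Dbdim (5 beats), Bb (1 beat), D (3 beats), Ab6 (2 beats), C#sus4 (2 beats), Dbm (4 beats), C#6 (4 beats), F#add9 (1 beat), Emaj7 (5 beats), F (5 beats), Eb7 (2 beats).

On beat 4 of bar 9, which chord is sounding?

Beat 4 of bar 9 is beat (9−1)×4 + 4 = 36 overall.
Running totals: Asus4 ends at 6, Dbdim ends at 11, Bb ends at 12, D ends at 15, Ab6 ends at 17, C#sus4 ends at 19, Dbm ends at 23, C#6 ends at 27, F#add9 ends at 28, Emaj7 ends at 33, F ends at 38.
Beat 36 falls within F.

F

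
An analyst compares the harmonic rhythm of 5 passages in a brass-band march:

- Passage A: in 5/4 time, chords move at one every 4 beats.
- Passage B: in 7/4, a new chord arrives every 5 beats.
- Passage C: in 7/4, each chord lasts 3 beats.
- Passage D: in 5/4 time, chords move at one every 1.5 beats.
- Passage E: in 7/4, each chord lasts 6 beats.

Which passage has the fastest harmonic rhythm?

Passage D

A: 5/4 = 1.25 chords/bar.
B: 7/5 = 1.4 chords/bar.
C: 7/3 = 7/3 chords/bar.
D: 5/1.5 = 10/3 chords/bar.
E: 7/6 = 7/6 chords/bar.
Fastest is D at 10/3 chords/bar.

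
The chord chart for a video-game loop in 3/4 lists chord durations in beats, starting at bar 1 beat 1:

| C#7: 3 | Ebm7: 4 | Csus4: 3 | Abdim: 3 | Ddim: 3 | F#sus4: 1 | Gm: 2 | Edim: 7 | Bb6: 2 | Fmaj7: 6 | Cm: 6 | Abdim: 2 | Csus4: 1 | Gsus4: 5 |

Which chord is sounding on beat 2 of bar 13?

Beat 2 of bar 13 is beat (13−1)×3 + 2 = 38 overall.
Running totals: C#7 ends at 3, Ebm7 ends at 7, Csus4 ends at 10, Abdim ends at 13, Ddim ends at 16, F#sus4 ends at 17, Gm ends at 19, Edim ends at 26, Bb6 ends at 28, Fmaj7 ends at 34, Cm ends at 40.
Beat 38 falls within Cm.

Cm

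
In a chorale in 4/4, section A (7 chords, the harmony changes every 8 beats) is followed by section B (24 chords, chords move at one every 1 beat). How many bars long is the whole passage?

A: 7 × 8 = 56 beats = 14 bars.
B: 24 × 1 = 24 beats = 6 bars.
Total: 14 + 6 = 20 bars.

20 bars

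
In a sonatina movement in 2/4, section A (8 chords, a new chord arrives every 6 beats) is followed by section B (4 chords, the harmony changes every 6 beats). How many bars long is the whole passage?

36 bars

A: 8 × 6 = 48 beats = 24 bars.
B: 4 × 6 = 24 beats = 12 bars.
Total: 24 + 12 = 36 bars.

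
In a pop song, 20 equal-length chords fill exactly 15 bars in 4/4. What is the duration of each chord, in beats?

15 bars × 4 beats/bar = 60 beats total.
60 beats ÷ 20 chords = 3 beats per chord.
(That is a dotted half note.)

3 beats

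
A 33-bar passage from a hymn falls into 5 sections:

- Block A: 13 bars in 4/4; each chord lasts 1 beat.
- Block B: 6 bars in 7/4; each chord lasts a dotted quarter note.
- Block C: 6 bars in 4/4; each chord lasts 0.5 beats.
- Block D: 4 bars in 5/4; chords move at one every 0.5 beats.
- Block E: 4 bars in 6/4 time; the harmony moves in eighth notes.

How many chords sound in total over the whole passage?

216 chords

A: 13·4 = 52 beats, 52/1 = 52 chords.
B: 6·7 = 42 beats, 42/1.5 = 28 chords.
C: 6·4 = 24 beats, 24/0.5 = 48 chords.
D: 4·5 = 20 beats, 20/0.5 = 40 chords.
E: 4·6 = 24 beats, 24/0.5 = 48 chords.
Total: 52 + 28 + 48 + 40 + 48 = 216.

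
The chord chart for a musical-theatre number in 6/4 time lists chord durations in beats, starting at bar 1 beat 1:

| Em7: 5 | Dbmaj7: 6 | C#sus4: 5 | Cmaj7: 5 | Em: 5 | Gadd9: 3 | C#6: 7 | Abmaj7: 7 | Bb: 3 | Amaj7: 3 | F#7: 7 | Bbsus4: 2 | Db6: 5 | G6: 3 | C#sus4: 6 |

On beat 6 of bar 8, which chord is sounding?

Beat 6 of bar 8 is beat (8−1)×6 + 6 = 48 overall.
Running totals: Em7 ends at 5, Dbmaj7 ends at 11, C#sus4 ends at 16, Cmaj7 ends at 21, Em ends at 26, Gadd9 ends at 29, C#6 ends at 36, Abmaj7 ends at 43, Bb ends at 46, Amaj7 ends at 49.
Beat 48 falls within Amaj7.

Amaj7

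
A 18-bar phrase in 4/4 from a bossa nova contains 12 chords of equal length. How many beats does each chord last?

6 beats

18 bars × 4 beats/bar = 72 beats total.
72 beats ÷ 12 chords = 6 beats per chord.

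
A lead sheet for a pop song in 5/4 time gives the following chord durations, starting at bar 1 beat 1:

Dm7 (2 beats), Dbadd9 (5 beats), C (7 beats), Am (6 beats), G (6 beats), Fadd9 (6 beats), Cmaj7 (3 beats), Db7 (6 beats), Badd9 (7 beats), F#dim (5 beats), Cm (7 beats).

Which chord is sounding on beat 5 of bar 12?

Cm

Beat 5 of bar 12 is beat (12−1)×5 + 5 = 60 overall.
Running totals: Dm7 ends at 2, Dbadd9 ends at 7, C ends at 14, Am ends at 20, G ends at 26, Fadd9 ends at 32, Cmaj7 ends at 35, Db7 ends at 41, Badd9 ends at 48, F#dim ends at 53, Cm ends at 60.
Beat 60 falls within Cm.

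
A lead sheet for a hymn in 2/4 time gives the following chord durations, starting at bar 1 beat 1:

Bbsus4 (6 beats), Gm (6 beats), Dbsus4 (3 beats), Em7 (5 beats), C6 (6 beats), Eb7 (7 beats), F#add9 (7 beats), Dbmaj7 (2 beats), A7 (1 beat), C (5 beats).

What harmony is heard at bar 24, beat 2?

C

Beat 2 of bar 24 is beat (24−1)×2 + 2 = 48 overall.
Running totals: Bbsus4 ends at 6, Gm ends at 12, Dbsus4 ends at 15, Em7 ends at 20, C6 ends at 26, Eb7 ends at 33, F#add9 ends at 40, Dbmaj7 ends at 42, A7 ends at 43, C ends at 48.
Beat 48 falls within C.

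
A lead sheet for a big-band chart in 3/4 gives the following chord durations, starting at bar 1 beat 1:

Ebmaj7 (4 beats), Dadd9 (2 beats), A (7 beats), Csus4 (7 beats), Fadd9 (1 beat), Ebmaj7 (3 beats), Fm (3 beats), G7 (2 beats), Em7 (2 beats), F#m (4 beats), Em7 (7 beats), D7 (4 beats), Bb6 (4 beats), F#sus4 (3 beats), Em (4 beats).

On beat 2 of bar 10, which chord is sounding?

G7

Beat 2 of bar 10 is beat (10−1)×3 + 2 = 29 overall.
Running totals: Ebmaj7 ends at 4, Dadd9 ends at 6, A ends at 13, Csus4 ends at 20, Fadd9 ends at 21, Ebmaj7 ends at 24, Fm ends at 27, G7 ends at 29.
Beat 29 falls within G7.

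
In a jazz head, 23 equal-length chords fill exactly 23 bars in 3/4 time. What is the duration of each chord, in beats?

3 beats

23 bars × 3 beats/bar = 69 beats total.
69 beats ÷ 23 chords = 3 beats per chord.
(That is a dotted half note.)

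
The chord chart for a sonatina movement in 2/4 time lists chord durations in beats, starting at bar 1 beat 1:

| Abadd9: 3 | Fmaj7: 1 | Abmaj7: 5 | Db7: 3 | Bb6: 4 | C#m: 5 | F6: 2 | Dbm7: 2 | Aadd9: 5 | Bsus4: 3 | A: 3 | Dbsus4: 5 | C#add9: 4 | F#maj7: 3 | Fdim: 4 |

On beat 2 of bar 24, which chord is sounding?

Beat 2 of bar 24 is beat (24−1)×2 + 2 = 48 overall.
Running totals: Abadd9 ends at 3, Fmaj7 ends at 4, Abmaj7 ends at 9, Db7 ends at 12, Bb6 ends at 16, C#m ends at 21, F6 ends at 23, Dbm7 ends at 25, Aadd9 ends at 30, Bsus4 ends at 33, A ends at 36, Dbsus4 ends at 41, C#add9 ends at 45, F#maj7 ends at 48.
Beat 48 falls within F#maj7.

F#maj7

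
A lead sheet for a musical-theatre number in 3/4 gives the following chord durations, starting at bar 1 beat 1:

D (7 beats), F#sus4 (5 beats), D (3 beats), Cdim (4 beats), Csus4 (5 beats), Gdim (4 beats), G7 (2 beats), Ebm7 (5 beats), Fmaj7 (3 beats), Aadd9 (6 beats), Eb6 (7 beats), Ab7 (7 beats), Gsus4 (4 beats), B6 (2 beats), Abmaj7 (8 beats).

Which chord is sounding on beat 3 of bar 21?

Beat 3 of bar 21 is beat (21−1)×3 + 3 = 63 overall.
Running totals: D ends at 7, F#sus4 ends at 12, D ends at 15, Cdim ends at 19, Csus4 ends at 24, Gdim ends at 28, G7 ends at 30, Ebm7 ends at 35, Fmaj7 ends at 38, Aadd9 ends at 44, Eb6 ends at 51, Ab7 ends at 58, Gsus4 ends at 62, B6 ends at 64.
Beat 63 falls within B6.

B6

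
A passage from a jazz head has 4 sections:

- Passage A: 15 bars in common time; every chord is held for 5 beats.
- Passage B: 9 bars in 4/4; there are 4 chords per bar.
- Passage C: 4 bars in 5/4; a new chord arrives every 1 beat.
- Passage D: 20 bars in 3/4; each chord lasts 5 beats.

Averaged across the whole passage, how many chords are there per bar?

5/3 chords per bar

A: 15 bars of 4 beats is 60 beats; at 5 beats each that's 12 chords.
B: 9 bars of 4 beats is 36 beats; at 1 beat each that's 36 chords.
C: 4 bars of 5 beats is 20 beats; at 1 beat each that's 20 chords.
D: 20 bars of 3 beats is 60 beats; at 5 beats each that's 12 chords.
Overall: 80 chords over 48 bars → 80/48 = 5/3 chords per bar.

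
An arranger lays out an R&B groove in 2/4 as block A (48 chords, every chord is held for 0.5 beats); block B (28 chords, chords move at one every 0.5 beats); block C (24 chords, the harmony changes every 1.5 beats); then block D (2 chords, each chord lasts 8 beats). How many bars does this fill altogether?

45 bars

A: 48 × 0.5 = 24 beats = 12 bars.
B: 28 × 0.5 = 14 beats = 7 bars.
C: 24 × 1.5 = 36 beats = 18 bars.
D: 2 × 8 = 16 beats = 8 bars.
Total: 12 + 7 + 18 + 8 = 45 bars.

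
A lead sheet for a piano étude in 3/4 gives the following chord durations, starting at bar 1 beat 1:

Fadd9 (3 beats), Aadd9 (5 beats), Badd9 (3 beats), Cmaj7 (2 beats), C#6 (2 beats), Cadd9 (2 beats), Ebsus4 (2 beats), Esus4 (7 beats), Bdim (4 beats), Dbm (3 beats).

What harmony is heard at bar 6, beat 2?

Cadd9

Beat 2 of bar 6 is beat (6−1)×3 + 2 = 17 overall.
Running totals: Fadd9 ends at 3, Aadd9 ends at 8, Badd9 ends at 11, Cmaj7 ends at 13, C#6 ends at 15, Cadd9 ends at 17.
Beat 17 falls within Cadd9.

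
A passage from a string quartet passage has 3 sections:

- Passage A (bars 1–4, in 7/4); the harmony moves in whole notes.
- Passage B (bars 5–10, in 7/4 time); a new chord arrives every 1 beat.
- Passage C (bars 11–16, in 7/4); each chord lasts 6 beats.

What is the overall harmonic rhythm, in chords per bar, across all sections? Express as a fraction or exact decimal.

3.5 chords per bar

A: 4 bars of 7 beats is 28 beats; at 4 beats each that's 7 chords.
B: 6 bars of 7 beats is 42 beats; at 1 beat each that's 42 chords.
C: 6 bars of 7 beats is 42 beats; at 6 beats each that's 7 chords.
Overall: 56 chords over 16 bars → 56/16 = 3.5 chords per bar.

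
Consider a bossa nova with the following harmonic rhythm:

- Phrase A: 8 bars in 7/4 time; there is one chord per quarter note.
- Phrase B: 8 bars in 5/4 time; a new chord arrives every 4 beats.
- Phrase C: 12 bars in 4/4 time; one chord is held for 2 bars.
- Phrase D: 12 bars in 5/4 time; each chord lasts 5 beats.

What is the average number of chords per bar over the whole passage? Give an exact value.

A: 8 bars of 7 beats is 56 beats; at 1 beat each that's 56 chords.
B: 8 bars of 5 beats is 40 beats; at 4 beats each that's 10 chords.
C: 12 bars of 4 beats is 48 beats; at 8 beats each that's 6 chords.
D: 12 bars of 5 beats is 60 beats; at 5 beats each that's 12 chords.
Overall: 84 chords over 40 bars → 84/40 = 2.1 chords per bar.

2.1 chords per bar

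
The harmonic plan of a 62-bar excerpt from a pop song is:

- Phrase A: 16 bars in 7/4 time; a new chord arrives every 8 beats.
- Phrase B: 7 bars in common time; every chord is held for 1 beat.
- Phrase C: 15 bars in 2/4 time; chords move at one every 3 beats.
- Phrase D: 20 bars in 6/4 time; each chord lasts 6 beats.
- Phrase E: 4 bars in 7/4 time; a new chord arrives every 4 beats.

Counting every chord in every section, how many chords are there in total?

A has 112 beats and chords last 8 each, so 14 chords.
B has 28 beats and chords last 1 each, so 28 chords.
C has 30 beats and chords last 3 each, so 10 chords.
D has 120 beats and chords last 6 each, so 20 chords.
E has 28 beats and chords last 4 each, so 7 chords.
Total: 14 + 28 + 10 + 20 + 7 = 79.

79 chords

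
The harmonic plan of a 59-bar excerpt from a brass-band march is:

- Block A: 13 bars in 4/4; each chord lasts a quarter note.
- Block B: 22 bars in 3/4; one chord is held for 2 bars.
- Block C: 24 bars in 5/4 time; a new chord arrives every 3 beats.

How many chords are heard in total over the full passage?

A has 52 beats and chords last 1 each, so 52 chords.
B has 66 beats and chords last 6 each, so 11 chords.
C has 120 beats and chords last 3 each, so 40 chords.
Total: 52 + 11 + 40 = 103.

103 chords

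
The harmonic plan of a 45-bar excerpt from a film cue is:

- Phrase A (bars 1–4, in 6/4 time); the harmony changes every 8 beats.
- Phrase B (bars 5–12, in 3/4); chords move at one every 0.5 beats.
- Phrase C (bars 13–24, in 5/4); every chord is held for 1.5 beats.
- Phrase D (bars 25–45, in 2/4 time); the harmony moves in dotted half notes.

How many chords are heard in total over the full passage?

A: 4·6 = 24 beats, 24/8 = 3 chords.
B: 8·3 = 24 beats, 24/0.5 = 48 chords.
C: 12·5 = 60 beats, 60/1.5 = 40 chords.
D: 21·2 = 42 beats, 42/3 = 14 chords.
Total: 3 + 48 + 40 + 14 = 105.

105 chords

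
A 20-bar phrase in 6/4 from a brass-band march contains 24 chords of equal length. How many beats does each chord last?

5 beats

20 bars × 6 beats/bar = 120 beats total.
120 beats ÷ 24 chords = 5 beats per chord.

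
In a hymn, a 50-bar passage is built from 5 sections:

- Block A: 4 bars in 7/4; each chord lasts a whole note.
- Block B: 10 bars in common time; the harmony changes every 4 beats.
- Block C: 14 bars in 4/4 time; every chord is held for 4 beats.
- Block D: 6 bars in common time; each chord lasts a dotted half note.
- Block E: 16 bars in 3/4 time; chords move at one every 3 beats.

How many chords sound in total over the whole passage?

55 chords

A: 4·7 = 28 beats, 28/4 = 7 chords.
B: 10·4 = 40 beats, 40/4 = 10 chords.
C: 14·4 = 56 beats, 56/4 = 14 chords.
D: 6·4 = 24 beats, 24/3 = 8 chords.
E: 16·3 = 48 beats, 48/3 = 16 chords.
Total: 7 + 10 + 14 + 8 + 16 = 55.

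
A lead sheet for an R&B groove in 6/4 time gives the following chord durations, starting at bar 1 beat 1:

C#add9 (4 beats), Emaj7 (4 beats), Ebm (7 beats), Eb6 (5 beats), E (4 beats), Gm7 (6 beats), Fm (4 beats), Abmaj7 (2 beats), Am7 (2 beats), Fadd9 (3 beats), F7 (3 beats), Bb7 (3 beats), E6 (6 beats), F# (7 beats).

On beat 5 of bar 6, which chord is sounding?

Beat 5 of bar 6 is beat (6−1)×6 + 5 = 35 overall.
Running totals: C#add9 ends at 4, Emaj7 ends at 8, Ebm ends at 15, Eb6 ends at 20, E ends at 24, Gm7 ends at 30, Fm ends at 34, Abmaj7 ends at 36.
Beat 35 falls within Abmaj7.

Abmaj7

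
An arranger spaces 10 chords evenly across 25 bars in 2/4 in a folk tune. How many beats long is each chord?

25 bars × 2 beats/bar = 50 beats total.
50 beats ÷ 10 chords = 5 beats per chord.

5 beats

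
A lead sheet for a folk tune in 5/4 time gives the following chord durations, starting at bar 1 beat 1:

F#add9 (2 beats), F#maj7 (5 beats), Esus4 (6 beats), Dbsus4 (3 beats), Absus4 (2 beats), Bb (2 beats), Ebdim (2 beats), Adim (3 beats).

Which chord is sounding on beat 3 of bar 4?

Absus4

Beat 3 of bar 4 is beat (4−1)×5 + 3 = 18 overall.
Running totals: F#add9 ends at 2, F#maj7 ends at 7, Esus4 ends at 13, Dbsus4 ends at 16, Absus4 ends at 18.
Beat 18 falls within Absus4.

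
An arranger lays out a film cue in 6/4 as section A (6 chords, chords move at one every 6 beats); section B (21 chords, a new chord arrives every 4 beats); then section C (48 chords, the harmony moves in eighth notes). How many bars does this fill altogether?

24 bars

A: 6 × 6 = 36 beats = 6 bars.
B: 21 × 4 = 84 beats = 14 bars.
C: 48 × 0.5 = 24 beats = 4 bars.
Total: 6 + 14 + 4 = 24 bars.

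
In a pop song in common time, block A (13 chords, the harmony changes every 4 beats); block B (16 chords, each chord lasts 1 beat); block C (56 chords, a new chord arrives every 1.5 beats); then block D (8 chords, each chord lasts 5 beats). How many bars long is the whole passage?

48 bars

A: 13 × 4 = 52 beats = 13 bars.
B: 16 × 1 = 16 beats = 4 bars.
C: 56 × 1.5 = 84 beats = 21 bars.
D: 8 × 5 = 40 beats = 10 bars.
Total: 13 + 4 + 21 + 10 = 48 bars.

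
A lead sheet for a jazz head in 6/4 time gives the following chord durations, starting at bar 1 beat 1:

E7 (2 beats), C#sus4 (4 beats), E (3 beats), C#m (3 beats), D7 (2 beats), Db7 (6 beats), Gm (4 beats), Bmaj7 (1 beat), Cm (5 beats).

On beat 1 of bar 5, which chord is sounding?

Bmaj7

Beat 1 of bar 5 is beat (5−1)×6 + 1 = 25 overall.
Running totals: E7 ends at 2, C#sus4 ends at 6, E ends at 9, C#m ends at 12, D7 ends at 14, Db7 ends at 20, Gm ends at 24, Bmaj7 ends at 25.
Beat 25 falls within Bmaj7.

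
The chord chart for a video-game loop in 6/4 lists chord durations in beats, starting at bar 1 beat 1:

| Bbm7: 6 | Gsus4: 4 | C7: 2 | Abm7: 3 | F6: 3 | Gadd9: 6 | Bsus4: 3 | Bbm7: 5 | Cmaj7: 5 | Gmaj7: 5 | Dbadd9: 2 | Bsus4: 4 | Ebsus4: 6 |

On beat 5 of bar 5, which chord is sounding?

Beat 5 of bar 5 is beat (5−1)×6 + 5 = 29 overall.
Running totals: Bbm7 ends at 6, Gsus4 ends at 10, C7 ends at 12, Abm7 ends at 15, F6 ends at 18, Gadd9 ends at 24, Bsus4 ends at 27, Bbm7 ends at 32.
Beat 29 falls within Bbm7.

Bbm7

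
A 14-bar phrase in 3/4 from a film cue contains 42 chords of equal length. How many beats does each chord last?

1 beat

14 bars × 3 beats/bar = 42 beats total.
42 beats ÷ 42 chords = 1 beats per chord.
(That is a quarter note.)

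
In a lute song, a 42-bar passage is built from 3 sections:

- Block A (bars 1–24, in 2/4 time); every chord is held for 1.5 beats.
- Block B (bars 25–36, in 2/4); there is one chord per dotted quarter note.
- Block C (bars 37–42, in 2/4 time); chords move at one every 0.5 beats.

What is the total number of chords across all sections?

72 chords

A has 48 beats and chords last 1.5 each, so 32 chords.
B has 24 beats and chords last 1.5 each, so 16 chords.
C has 12 beats and chords last 0.5 each, so 24 chords.
Total: 32 + 16 + 24 = 72.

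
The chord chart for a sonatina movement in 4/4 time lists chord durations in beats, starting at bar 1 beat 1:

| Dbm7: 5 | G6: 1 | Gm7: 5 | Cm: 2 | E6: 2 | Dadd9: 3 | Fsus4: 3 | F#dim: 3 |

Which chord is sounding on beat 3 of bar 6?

Beat 3 of bar 6 is beat (6−1)×4 + 3 = 23 overall.
Running totals: Dbm7 ends at 5, G6 ends at 6, Gm7 ends at 11, Cm ends at 13, E6 ends at 15, Dadd9 ends at 18, Fsus4 ends at 21, F#dim ends at 24.
Beat 23 falls within F#dim.

F#dim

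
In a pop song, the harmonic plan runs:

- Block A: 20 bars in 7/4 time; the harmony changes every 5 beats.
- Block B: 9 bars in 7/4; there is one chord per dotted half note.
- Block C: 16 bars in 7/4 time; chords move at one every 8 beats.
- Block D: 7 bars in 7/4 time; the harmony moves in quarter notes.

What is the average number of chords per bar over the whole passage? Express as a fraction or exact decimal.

A: 20 bars of 7 beats is 140 beats; at 5 beats each that's 28 chords.
B: 9 bars of 7 beats is 63 beats; at 3 beats each that's 21 chords.
C: 16 bars of 7 beats is 112 beats; at 8 beats each that's 14 chords.
D: 7 bars of 7 beats is 49 beats; at 1 beat each that's 49 chords.
Overall: 112 chords over 52 bars → 112/52 = 28/13 chords per bar.

28/13 chords per bar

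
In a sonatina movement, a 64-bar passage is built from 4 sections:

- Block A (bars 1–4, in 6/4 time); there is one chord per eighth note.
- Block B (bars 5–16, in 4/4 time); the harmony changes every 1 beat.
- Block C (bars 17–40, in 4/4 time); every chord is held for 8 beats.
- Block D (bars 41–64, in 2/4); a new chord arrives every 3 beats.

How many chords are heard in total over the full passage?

A: 4·6 = 24 beats, 24/0.5 = 48 chords.
B: 12·4 = 48 beats, 48/1 = 48 chords.
C: 24·4 = 96 beats, 96/8 = 12 chords.
D: 24·2 = 48 beats, 48/3 = 16 chords.
Total: 48 + 48 + 12 + 16 = 124.

124 chords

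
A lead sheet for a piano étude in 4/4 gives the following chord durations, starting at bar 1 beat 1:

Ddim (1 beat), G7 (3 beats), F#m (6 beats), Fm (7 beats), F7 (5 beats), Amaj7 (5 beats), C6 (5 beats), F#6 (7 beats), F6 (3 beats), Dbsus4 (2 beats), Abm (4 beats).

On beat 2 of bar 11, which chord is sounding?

Beat 2 of bar 11 is beat (11−1)×4 + 2 = 42 overall.
Running totals: Ddim ends at 1, G7 ends at 4, F#m ends at 10, Fm ends at 17, F7 ends at 22, Amaj7 ends at 27, C6 ends at 32, F#6 ends at 39, F6 ends at 42.
Beat 42 falls within F6.

F6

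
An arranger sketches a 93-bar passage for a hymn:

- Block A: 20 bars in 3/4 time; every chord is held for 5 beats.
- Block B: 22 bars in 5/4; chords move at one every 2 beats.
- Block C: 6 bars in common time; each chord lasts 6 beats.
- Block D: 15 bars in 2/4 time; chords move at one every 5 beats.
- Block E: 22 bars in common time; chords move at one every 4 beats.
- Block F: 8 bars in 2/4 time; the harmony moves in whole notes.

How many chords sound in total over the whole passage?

103 chords

A has 60 beats and chords last 5 each, so 12 chords.
B has 110 beats and chords last 2 each, so 55 chords.
C has 24 beats and chords last 6 each, so 4 chords.
D has 30 beats and chords last 5 each, so 6 chords.
E has 88 beats and chords last 4 each, so 22 chords.
F has 16 beats and chords last 4 each, so 4 chords.
Total: 12 + 55 + 4 + 6 + 22 + 4 = 103.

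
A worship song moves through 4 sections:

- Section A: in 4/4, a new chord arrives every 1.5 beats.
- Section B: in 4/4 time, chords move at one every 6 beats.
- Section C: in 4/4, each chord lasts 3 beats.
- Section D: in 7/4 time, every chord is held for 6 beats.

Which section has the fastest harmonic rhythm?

Section A

A: 4/1.5 = 8/3 chords/bar.
B: 4/6 = 2/3 chords/bar.
C: 4/3 = 4/3 chords/bar.
D: 7/6 = 7/6 chords/bar.
Fastest is A at 8/3 chords/bar.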